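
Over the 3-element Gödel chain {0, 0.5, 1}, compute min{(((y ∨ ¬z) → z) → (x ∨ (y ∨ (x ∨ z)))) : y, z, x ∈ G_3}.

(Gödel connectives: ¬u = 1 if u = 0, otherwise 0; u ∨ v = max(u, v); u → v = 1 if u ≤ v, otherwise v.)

0.50

The minimum is attained at y = 0, z = 0.5, x = 0:
  ¬z: Gödel ¬ of 0.5 = 0 (operand ≠ 0)
  (y ∨ ¬z) = max(0, 0) = 0
  ((y ∨ ¬z) → z): 0 ≤ 0.5, so result = 1
  (x ∨ z) = max(0, 0.5) = 0.5
  (y ∨ (x ∨ z)) = max(0, 0.5) = 0.5
  (x ∨ (y ∨ (x ∨ z))) = max(0, 0.5) = 0.5
  (((y ∨ ¬z) → z) → (x ∨ (y ∨ (x ∨ z)))): 1 > 0.5, so result = 0.5
Checking all 27 assignments confirms none give a value below 0.50.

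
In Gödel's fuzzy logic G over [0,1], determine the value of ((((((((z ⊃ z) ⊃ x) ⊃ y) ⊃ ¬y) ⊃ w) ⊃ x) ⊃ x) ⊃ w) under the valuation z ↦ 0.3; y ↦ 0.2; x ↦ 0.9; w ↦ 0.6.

0.60

(z ⊃ z): 0.3 ≤ 0.3, so result = 1
((z ⊃ z) ⊃ x): 1 > 0.9, so result = 0.9
(((z ⊃ z) ⊃ x) ⊃ y): 0.9 > 0.2, so result = 0.2
¬y: Gödel ¬ of 0.2 = 0 (operand ≠ 0)
((((z ⊃ z) ⊃ x) ⊃ y) ⊃ ¬y): 0.2 > 0, so result = 0
(((((z ⊃ z) ⊃ x) ⊃ y) ⊃ ¬y) ⊃ w): 0 ≤ 0.6, so result = 1
((((((z ⊃ z) ⊃ x) ⊃ y) ⊃ ¬y) ⊃ w) ⊃ x): 1 > 0.9, so result = 0.9
(((((((z ⊃ z) ⊃ x) ⊃ y) ⊃ ¬y) ⊃ w) ⊃ x) ⊃ x): 0.9 ≤ 0.9, so result = 1
((((((((z ⊃ z) ⊃ x) ⊃ y) ⊃ ¬y) ⊃ w) ⊃ x) ⊃ x) ⊃ w): 1 > 0.6, so result = 0.6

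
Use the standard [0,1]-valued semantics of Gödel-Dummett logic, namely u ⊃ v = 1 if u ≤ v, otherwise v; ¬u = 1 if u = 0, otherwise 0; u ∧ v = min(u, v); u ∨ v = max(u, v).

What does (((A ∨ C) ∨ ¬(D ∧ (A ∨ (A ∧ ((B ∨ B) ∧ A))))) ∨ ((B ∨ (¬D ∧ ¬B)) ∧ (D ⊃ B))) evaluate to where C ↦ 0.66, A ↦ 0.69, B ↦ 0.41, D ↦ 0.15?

(A ∨ C) = max(0.69, 0.66) = 0.69
(B ∨ B) = max(0.41, 0.41) = 0.41
((B ∨ B) ∧ A) = min(0.41, 0.69) = 0.41
(A ∧ ((B ∨ B) ∧ A)) = min(0.69, 0.41) = 0.41
(A ∨ (A ∧ ((B ∨ B) ∧ A))) = max(0.69, 0.41) = 0.69
(D ∧ (A ∨ (A ∧ ((B ∨ B) ∧ A)))) = min(0.15, 0.69) = 0.15
¬(D ∧ (A ∨ (A ∧ ((B ∨ B) ∧ A)))): Gödel ¬ of 0.15 = 0 (operand ≠ 0)
((A ∨ C) ∨ ¬(D ∧ (A ∨ (A ∧ ((B ∨ B) ∧ A))))) = max(0.69, 0) = 0.69
¬D: Gödel ¬ of 0.15 = 0 (operand ≠ 0)
¬B: Gödel ¬ of 0.41 = 0 (operand ≠ 0)
(¬D ∧ ¬B) = min(0, 0) = 0
(B ∨ (¬D ∧ ¬B)) = max(0.41, 0) = 0.41
(D ⊃ B): 0.15 ≤ 0.41, so result = 1
((B ∨ (¬D ∧ ¬B)) ∧ (D ⊃ B)) = min(0.41, 1) = 0.41
(((A ∨ C) ∨ ¬(D ∧ (A ∨ (A ∧ ((B ∨ B) ∧ A))))) ∨ ((B ∨ (¬D ∧ ¬B)) ∧ (D ⊃ B))) = max(0.69, 0.41) = 0.69

0.69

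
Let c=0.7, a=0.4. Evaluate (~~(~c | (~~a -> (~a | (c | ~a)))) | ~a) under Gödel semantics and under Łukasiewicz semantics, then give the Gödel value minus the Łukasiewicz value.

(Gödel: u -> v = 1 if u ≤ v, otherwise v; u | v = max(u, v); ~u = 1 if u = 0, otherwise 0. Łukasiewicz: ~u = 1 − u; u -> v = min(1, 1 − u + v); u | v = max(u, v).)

0.00

Gödel evaluation:
  ~c: Gödel ¬ of 0.7 = 0 (operand ≠ 0)
  ~a: Gödel ¬ of 0.4 = 0 (operand ≠ 0)
  ~~a: Gödel ¬ of 0 = 1 (operand is 0)
  ~a: Gödel ¬ of 0.4 = 0 (operand ≠ 0)
  ~a: Gödel ¬ of 0.4 = 0 (operand ≠ 0)
  (c | ~a) = max(0.7, 0) = 0.7
  (~a | (c | ~a)) = max(0, 0.7) = 0.7
  (~~a -> (~a | (c | ~a))): 1 > 0.7, so result = 0.7
  (~c | (~~a -> (~a | (c | ~a)))) = max(0, 0.7) = 0.7
  ~(~c | (~~a -> (~a | (c | ~a)))): Gödel ¬ of 0.7 = 0 (operand ≠ 0)
  ~~(~c | (~~a -> (~a | (c | ~a)))): Gödel ¬ of 0 = 1 (operand is 0)
  ~a: Gödel ¬ of 0.4 = 0 (operand ≠ 0)
  (~~(~c | (~~a -> (~a | (c | ~a)))) | ~a) = max(1, 0) = 1
  Gödel value = 1
Łukasiewicz evaluation:
  ~c: Łukasiewicz ¬ gives 1 − 0.7 = 0.3
  ~a: Łukasiewicz ¬ gives 1 − 0.4 = 0.6
  ~~a: Łukasiewicz ¬ gives 1 − 0.6 = 0.4
  ~a: Łukasiewicz ¬ gives 1 − 0.4 = 0.6
  ~a: Łukasiewicz ¬ gives 1 − 0.4 = 0.6
  (c | ~a) = max(0.7, 0.6) = 0.7
  (~a | (c | ~a)) = max(0.6, 0.7) = 0.7
  (~~a -> (~a | (c | ~a))): min(1, 1 − 0.4 + 0.7) = 1
  (~c | (~~a -> (~a | (c | ~a)))) = max(0.3, 1) = 1
  ~(~c | (~~a -> (~a | (c | ~a)))): Łukasiewicz ¬ gives 1 − 1 = 0
  ~~(~c | (~~a -> (~a | (c | ~a)))): Łukasiewicz ¬ gives 1 − 0 = 1
  ~a: Łukasiewicz ¬ gives 1 − 0.4 = 0.6
  (~~(~c | (~~a -> (~a | (c | ~a)))) | ~a) = max(1, 0.6) = 1
  Łukasiewicz value = 1
Difference: 1 − 1 = 0.00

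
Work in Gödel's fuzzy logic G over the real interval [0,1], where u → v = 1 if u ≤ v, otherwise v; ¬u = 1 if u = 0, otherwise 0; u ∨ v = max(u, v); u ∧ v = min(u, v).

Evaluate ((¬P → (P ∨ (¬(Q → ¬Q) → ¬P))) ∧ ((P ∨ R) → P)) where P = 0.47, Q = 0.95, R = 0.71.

0.47

¬P: Gödel ¬ of 0.47 = 0 (operand ≠ 0)
¬Q: Gödel ¬ of 0.95 = 0 (operand ≠ 0)
(Q → ¬Q): 0.95 > 0, so result = 0
¬(Q → ¬Q): Gödel ¬ of 0 = 1 (operand is 0)
¬P: Gödel ¬ of 0.47 = 0 (operand ≠ 0)
(¬(Q → ¬Q) → ¬P): 1 > 0, so result = 0
(P ∨ (¬(Q → ¬Q) → ¬P)) = max(0.47, 0) = 0.47
(¬P → (P ∨ (¬(Q → ¬Q) → ¬P))): 0 ≤ 0.47, so result = 1
(P ∨ R) = max(0.47, 0.71) = 0.71
((P ∨ R) → P): 0.71 > 0.47, so result = 0.47
((¬P → (P ∨ (¬(Q → ¬Q) → ¬P))) ∧ ((P ∨ R) → P)) = min(1, 0.47) = 0.47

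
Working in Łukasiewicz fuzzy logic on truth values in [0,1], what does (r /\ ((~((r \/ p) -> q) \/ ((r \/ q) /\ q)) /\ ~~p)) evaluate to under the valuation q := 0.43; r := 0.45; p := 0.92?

(r \/ p) = max(0.45, 0.92) = 0.92
((r \/ p) -> q): min(1, 1 − 0.92 + 0.43) = 0.51
~((r \/ p) -> q): Łukasiewicz ¬ gives 1 − 0.51 = 0.49
(r \/ q) = max(0.45, 0.43) = 0.45
((r \/ q) /\ q) = min(0.45, 0.43) = 0.43
(~((r \/ p) -> q) \/ ((r \/ q) /\ q)) = max(0.49, 0.43) = 0.49
~p: Łukasiewicz ¬ gives 1 − 0.92 = 0.08
~~p: Łukasiewicz ¬ gives 1 − 0.08 = 0.92
((~((r \/ p) -> q) \/ ((r \/ q) /\ q)) /\ ~~p) = min(0.49, 0.92) = 0.49
(r /\ ((~((r \/ p) -> q) \/ ((r \/ q) /\ q)) /\ ~~p)) = min(0.45, 0.49) = 0.45

0.45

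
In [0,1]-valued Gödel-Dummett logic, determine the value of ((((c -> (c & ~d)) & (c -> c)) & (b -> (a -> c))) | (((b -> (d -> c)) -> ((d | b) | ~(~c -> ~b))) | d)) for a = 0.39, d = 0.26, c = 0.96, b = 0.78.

~d: Gödel ¬ of 0.26 = 0 (operand ≠ 0)
(c & ~d) = min(0.96, 0) = 0
(c -> (c & ~d)): 0.96 > 0, so result = 0
(c -> c): 0.96 ≤ 0.96, so result = 1
((c -> (c & ~d)) & (c -> c)) = min(0, 1) = 0
(a -> c): 0.39 ≤ 0.96, so result = 1
(b -> (a -> c)): 0.78 ≤ 1, so result = 1
(((c -> (c & ~d)) & (c -> c)) & (b -> (a -> c))) = min(0, 1) = 0
(d -> c): 0.26 ≤ 0.96, so result = 1
(b -> (d -> c)): 0.78 ≤ 1, so result = 1
(d | b) = max(0.26, 0.78) = 0.78
~c: Gödel ¬ of 0.96 = 0 (operand ≠ 0)
~b: Gödel ¬ of 0.78 = 0 (operand ≠ 0)
(~c -> ~b): 0 ≤ 0, so result = 1
~(~c -> ~b): Gödel ¬ of 1 = 0 (operand ≠ 0)
((d | b) | ~(~c -> ~b)) = max(0.78, 0) = 0.78
((b -> (d -> c)) -> ((d | b) | ~(~c -> ~b))): 1 > 0.78, so result = 0.78
(((b -> (d -> c)) -> ((d | b) | ~(~c -> ~b))) | d) = max(0.78, 0.26) = 0.78
((((c -> (c & ~d)) & (c -> c)) & (b -> (a -> c))) | (((b -> (d -> c)) -> ((d | b) | ~(~c -> ~b))) | d)) = max(0, 0.78) = 0.78

0.78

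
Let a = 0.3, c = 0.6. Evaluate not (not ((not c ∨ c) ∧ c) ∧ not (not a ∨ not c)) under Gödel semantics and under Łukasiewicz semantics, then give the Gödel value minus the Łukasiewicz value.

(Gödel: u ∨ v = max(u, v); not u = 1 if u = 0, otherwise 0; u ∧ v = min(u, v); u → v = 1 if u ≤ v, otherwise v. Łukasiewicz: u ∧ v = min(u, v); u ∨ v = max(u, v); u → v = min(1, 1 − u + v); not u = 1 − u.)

Gödel evaluation:
  not c: Gödel ¬ of 0.6 = 0 (operand ≠ 0)
  (not c ∨ c) = max(0, 0.6) = 0.6
  ((not c ∨ c) ∧ c) = min(0.6, 0.6) = 0.6
  not ((not c ∨ c) ∧ c): Gödel ¬ of 0.6 = 0 (operand ≠ 0)
  not a: Gödel ¬ of 0.3 = 0 (operand ≠ 0)
  not c: Gödel ¬ of 0.6 = 0 (operand ≠ 0)
  (not a ∨ not c) = max(0, 0) = 0
  not (not a ∨ not c): Gödel ¬ of 0 = 1 (operand is 0)
  (not ((not c ∨ c) ∧ c) ∧ not (not a ∨ not c)) = min(0, 1) = 0
  not (not ((not c ∨ c) ∧ c) ∧ not (not a ∨ not c)): Gödel ¬ of 0 = 1 (operand is 0)
  Gödel value = 1
Łukasiewicz evaluation:
  not c: Łukasiewicz ¬ gives 1 − 0.6 = 0.4
  (not c ∨ c) = max(0.4, 0.6) = 0.6
  ((not c ∨ c) ∧ c) = min(0.6, 0.6) = 0.6
  not ((not c ∨ c) ∧ c): Łukasiewicz ¬ gives 1 − 0.6 = 0.4
  not a: Łukasiewicz ¬ gives 1 − 0.3 = 0.7
  not c: Łukasiewicz ¬ gives 1 − 0.6 = 0.4
  (not a ∨ not c) = max(0.7, 0.4) = 0.7
  not (not a ∨ not c): Łukasiewicz ¬ gives 1 − 0.7 = 0.3
  (not ((not c ∨ c) ∧ c) ∧ not (not a ∨ not c)) = min(0.4, 0.3) = 0.3
  not (not ((not c ∨ c) ∧ c) ∧ not (not a ∨ not c)): Łukasiewicz ¬ gives 1 − 0.3 = 0.7
  Łukasiewicz value = 0.7
Difference: 1 − 0.7 = 0.30

0.30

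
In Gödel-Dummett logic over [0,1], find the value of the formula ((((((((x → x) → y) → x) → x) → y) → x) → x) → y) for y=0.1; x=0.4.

(x → x): 0.4 ≤ 0.4, so result = 1
((x → x) → y): 1 > 0.1, so result = 0.1
(((x → x) → y) → x): 0.1 ≤ 0.4, so result = 1
((((x → x) → y) → x) → x): 1 > 0.4, so result = 0.4
(((((x → x) → y) → x) → x) → y): 0.4 > 0.1, so result = 0.1
((((((x → x) → y) → x) → x) → y) → x): 0.1 ≤ 0.4, so result = 1
(((((((x → x) → y) → x) → x) → y) → x) → x): 1 > 0.4, so result = 0.4
((((((((x → x) → y) → x) → x) → y) → x) → x) → y): 0.4 > 0.1, so result = 0.1

0.10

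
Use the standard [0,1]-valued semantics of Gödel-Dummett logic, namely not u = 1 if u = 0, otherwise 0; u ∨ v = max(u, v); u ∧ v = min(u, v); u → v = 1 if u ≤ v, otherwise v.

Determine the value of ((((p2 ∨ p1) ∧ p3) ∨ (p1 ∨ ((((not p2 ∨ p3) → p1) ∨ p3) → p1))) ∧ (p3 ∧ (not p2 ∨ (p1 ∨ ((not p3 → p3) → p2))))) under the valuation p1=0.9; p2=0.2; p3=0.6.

(p2 ∨ p1) = max(0.2, 0.9) = 0.9
((p2 ∨ p1) ∧ p3) = min(0.9, 0.6) = 0.6
not p2: Gödel ¬ of 0.2 = 0 (operand ≠ 0)
(not p2 ∨ p3) = max(0, 0.6) = 0.6
((not p2 ∨ p3) → p1): 0.6 ≤ 0.9, so result = 1
(((not p2 ∨ p3) → p1) ∨ p3) = max(1, 0.6) = 1
((((not p2 ∨ p3) → p1) ∨ p3) → p1): 1 > 0.9, so result = 0.9
(p1 ∨ ((((not p2 ∨ p3) → p1) ∨ p3) → p1)) = max(0.9, 0.9) = 0.9
(((p2 ∨ p1) ∧ p3) ∨ (p1 ∨ ((((not p2 ∨ p3) → p1) ∨ p3) → p1))) = max(0.6, 0.9) = 0.9
not p2: Gödel ¬ of 0.2 = 0 (operand ≠ 0)
not p3: Gödel ¬ of 0.6 = 0 (operand ≠ 0)
(not p3 → p3): 0 ≤ 0.6, so result = 1
((not p3 → p3) → p2): 1 > 0.2, so result = 0.2
(p1 ∨ ((not p3 → p3) → p2)) = max(0.9, 0.2) = 0.9
(not p2 ∨ (p1 ∨ ((not p3 → p3) → p2))) = max(0, 0.9) = 0.9
(p3 ∧ (not p2 ∨ (p1 ∨ ((not p3 → p3) → p2)))) = min(0.6, 0.9) = 0.6
((((p2 ∨ p1) ∧ p3) ∨ (p1 ∨ ((((not p2 ∨ p3) → p1) ∨ p3) → p1))) ∧ (p3 ∧ (not p2 ∨ (p1 ∨ ((not p3 → p3) → p2))))) = min(0.9, 0.6) = 0.6

0.60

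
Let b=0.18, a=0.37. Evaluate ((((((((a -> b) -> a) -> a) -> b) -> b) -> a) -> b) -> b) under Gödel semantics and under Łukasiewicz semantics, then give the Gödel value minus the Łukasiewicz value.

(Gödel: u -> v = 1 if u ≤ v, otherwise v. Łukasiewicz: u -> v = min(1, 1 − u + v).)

0.44

Gödel evaluation:
  (a -> b): 0.37 > 0.18, so result = 0.18
  ((a -> b) -> a): 0.18 ≤ 0.37, so result = 1
  (((a -> b) -> a) -> a): 1 > 0.37, so result = 0.37
  ((((a -> b) -> a) -> a) -> b): 0.37 > 0.18, so result = 0.18
  (((((a -> b) -> a) -> a) -> b) -> b): 0.18 ≤ 0.18, so result = 1
  ((((((a -> b) -> a) -> a) -> b) -> b) -> a): 1 > 0.37, so result = 0.37
  (((((((a -> b) -> a) -> a) -> b) -> b) -> a) -> b): 0.37 > 0.18, so result = 0.18
  ((((((((a -> b) -> a) -> a) -> b) -> b) -> a) -> b) -> b): 0.18 ≤ 0.18, so result = 1
  Gödel value = 1
Łukasiewicz evaluation:
  (a -> b): min(1, 1 − 0.37 + 0.18) = 0.81
  ((a -> b) -> a): min(1, 1 − 0.81 + 0.37) = 0.56
  (((a -> b) -> a) -> a): min(1, 1 − 0.56 + 0.37) = 0.81
  ((((a -> b) -> a) -> a) -> b): min(1, 1 − 0.81 + 0.18) = 0.37
  (((((a -> b) -> a) -> a) -> b) -> b): min(1, 1 − 0.37 + 0.18) = 0.81
  ((((((a -> b) -> a) -> a) -> b) -> b) -> a): min(1, 1 − 0.81 + 0.37) = 0.56
  (((((((a -> b) -> a) -> a) -> b) -> b) -> a) -> b): min(1, 1 − 0.56 + 0.18) = 0.62
  ((((((((a -> b) -> a) -> a) -> b) -> b) -> a) -> b) -> b): min(1, 1 − 0.62 + 0.18) = 0.56
  Łukasiewicz value = 0.56
Difference: 1 − 0.56 = 0.44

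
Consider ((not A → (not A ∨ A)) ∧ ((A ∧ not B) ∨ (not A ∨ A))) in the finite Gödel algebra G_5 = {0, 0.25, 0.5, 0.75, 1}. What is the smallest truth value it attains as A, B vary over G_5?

The minimum is attained at A = 0.25, B = 0:
  not A: Gödel ¬ of 0.25 = 0 (operand ≠ 0)
  not A: Gödel ¬ of 0.25 = 0 (operand ≠ 0)
  (not A ∨ A) = max(0, 0.25) = 0.25
  (not A → (not A ∨ A)): 0 ≤ 0.25, so result = 1
  not B: Gödel ¬ of 0 = 1 (operand is 0)
  (A ∧ not B) = min(0.25, 1) = 0.25
  not A: Gödel ¬ of 0.25 = 0 (operand ≠ 0)
  (not A ∨ A) = max(0, 0.25) = 0.25
  ((A ∧ not B) ∨ (not A ∨ A)) = max(0.25, 0.25) = 0.25
  ((not A → (not A ∨ A)) ∧ ((A ∧ not B) ∨ (not A ∨ A))) = min(1, 0.25) = 0.25
Checking all 25 assignments confirms none give a value below 0.25.

0.25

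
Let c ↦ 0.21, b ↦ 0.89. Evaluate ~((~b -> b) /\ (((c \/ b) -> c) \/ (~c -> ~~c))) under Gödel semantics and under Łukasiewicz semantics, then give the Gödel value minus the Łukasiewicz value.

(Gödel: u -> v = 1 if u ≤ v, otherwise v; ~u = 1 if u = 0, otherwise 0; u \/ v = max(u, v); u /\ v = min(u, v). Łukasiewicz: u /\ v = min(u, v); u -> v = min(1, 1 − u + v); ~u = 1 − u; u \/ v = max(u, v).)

Gödel evaluation:
  ~b: Gödel ¬ of 0.89 = 0 (operand ≠ 0)
  (~b -> b): 0 ≤ 0.89, so result = 1
  (c \/ b) = max(0.21, 0.89) = 0.89
  ((c \/ b) -> c): 0.89 > 0.21, so result = 0.21
  ~c: Gödel ¬ of 0.21 = 0 (operand ≠ 0)
  ~c: Gödel ¬ of 0.21 = 0 (operand ≠ 0)
  ~~c: Gödel ¬ of 0 = 1 (operand is 0)
  (~c -> ~~c): 0 ≤ 1, so result = 1
  (((c \/ b) -> c) \/ (~c -> ~~c)) = max(0.21, 1) = 1
  ((~b -> b) /\ (((c \/ b) -> c) \/ (~c -> ~~c))) = min(1, 1) = 1
  ~((~b -> b) /\ (((c \/ b) -> c) \/ (~c -> ~~c))): Gödel ¬ of 1 = 0 (operand ≠ 0)
  Gödel value = 0
Łukasiewicz evaluation:
  ~b: Łukasiewicz ¬ gives 1 − 0.89 = 0.11
  (~b -> b): min(1, 1 − 0.11 + 0.89) = 1
  (c \/ b) = max(0.21, 0.89) = 0.89
  ((c \/ b) -> c): min(1, 1 − 0.89 + 0.21) = 0.32
  ~c: Łukasiewicz ¬ gives 1 − 0.21 = 0.79
  ~c: Łukasiewicz ¬ gives 1 − 0.21 = 0.79
  ~~c: Łukasiewicz ¬ gives 1 − 0.79 = 0.21
  (~c -> ~~c): min(1, 1 − 0.79 + 0.21) = 0.42
  (((c \/ b) -> c) \/ (~c -> ~~c)) = max(0.32, 0.42) = 0.42
  ((~b -> b) /\ (((c \/ b) -> c) \/ (~c -> ~~c))) = min(1, 0.42) = 0.42
  ~((~b -> b) /\ (((c \/ b) -> c) \/ (~c -> ~~c))): Łukasiewicz ¬ gives 1 − 0.42 = 0.58
  Łukasiewicz value = 0.58
Difference: 0 − 0.58 = -0.58

-0.58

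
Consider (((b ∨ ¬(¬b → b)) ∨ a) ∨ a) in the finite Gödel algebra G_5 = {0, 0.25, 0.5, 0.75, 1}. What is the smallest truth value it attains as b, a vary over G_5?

0.25

The minimum is attained at b = 0.25, a = 0:
  ¬b: Gödel ¬ of 0.25 = 0 (operand ≠ 0)
  (¬b → b): 0 ≤ 0.25, so result = 1
  ¬(¬b → b): Gödel ¬ of 1 = 0 (operand ≠ 0)
  (b ∨ ¬(¬b → b)) = max(0.25, 0) = 0.25
  ((b ∨ ¬(¬b → b)) ∨ a) = max(0.25, 0) = 0.25
  (((b ∨ ¬(¬b → b)) ∨ a) ∨ a) = max(0.25, 0) = 0.25
Checking all 25 assignments confirms none give a value below 0.25.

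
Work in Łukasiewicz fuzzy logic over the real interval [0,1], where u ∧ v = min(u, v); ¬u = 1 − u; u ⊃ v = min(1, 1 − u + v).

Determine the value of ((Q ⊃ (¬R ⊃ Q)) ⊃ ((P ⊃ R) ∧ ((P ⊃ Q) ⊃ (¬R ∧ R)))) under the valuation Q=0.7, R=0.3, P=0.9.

¬R: Łukasiewicz ¬ gives 1 − 0.3 = 0.7
(¬R ⊃ Q): min(1, 1 − 0.7 + 0.7) = 1
(Q ⊃ (¬R ⊃ Q)): min(1, 1 − 0.7 + 1) = 1
(P ⊃ R): min(1, 1 − 0.9 + 0.3) = 0.4
(P ⊃ Q): min(1, 1 − 0.9 + 0.7) = 0.8
¬R: Łukasiewicz ¬ gives 1 − 0.3 = 0.7
(¬R ∧ R) = min(0.7, 0.3) = 0.3
((P ⊃ Q) ⊃ (¬R ∧ R)): min(1, 1 − 0.8 + 0.3) = 0.5
((P ⊃ R) ∧ ((P ⊃ Q) ⊃ (¬R ∧ R))) = min(0.4, 0.5) = 0.4
((Q ⊃ (¬R ⊃ Q)) ⊃ ((P ⊃ R) ∧ ((P ⊃ Q) ⊃ (¬R ∧ R)))): min(1, 1 − 1 + 0.4) = 0.4

0.40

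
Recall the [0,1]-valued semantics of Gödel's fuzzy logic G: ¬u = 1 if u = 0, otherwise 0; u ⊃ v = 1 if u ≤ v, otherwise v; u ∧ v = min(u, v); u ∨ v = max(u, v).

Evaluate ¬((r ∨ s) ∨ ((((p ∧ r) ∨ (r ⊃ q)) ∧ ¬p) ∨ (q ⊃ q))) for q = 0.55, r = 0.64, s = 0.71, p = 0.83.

0.00

(r ∨ s) = max(0.64, 0.71) = 0.71
(p ∧ r) = min(0.83, 0.64) = 0.64
(r ⊃ q): 0.64 > 0.55, so result = 0.55
((p ∧ r) ∨ (r ⊃ q)) = max(0.64, 0.55) = 0.64
¬p: Gödel ¬ of 0.83 = 0 (operand ≠ 0)
(((p ∧ r) ∨ (r ⊃ q)) ∧ ¬p) = min(0.64, 0) = 0
(q ⊃ q): 0.55 ≤ 0.55, so result = 1
((((p ∧ r) ∨ (r ⊃ q)) ∧ ¬p) ∨ (q ⊃ q)) = max(0, 1) = 1
((r ∨ s) ∨ ((((p ∧ r) ∨ (r ⊃ q)) ∧ ¬p) ∨ (q ⊃ q))) = max(0.71, 1) = 1
¬((r ∨ s) ∨ ((((p ∧ r) ∨ (r ⊃ q)) ∧ ¬p) ∨ (q ⊃ q))): Gödel ¬ of 1 = 0 (operand ≠ 0)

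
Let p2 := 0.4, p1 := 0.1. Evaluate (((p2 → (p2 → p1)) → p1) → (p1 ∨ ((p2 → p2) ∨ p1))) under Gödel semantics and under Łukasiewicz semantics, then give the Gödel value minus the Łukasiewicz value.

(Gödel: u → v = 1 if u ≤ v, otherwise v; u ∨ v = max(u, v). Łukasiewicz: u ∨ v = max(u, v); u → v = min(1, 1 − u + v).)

0.00

Gödel evaluation:
  (p2 → p1): 0.4 > 0.1, so result = 0.1
  (p2 → (p2 → p1)): 0.4 > 0.1, so result = 0.1
  ((p2 → (p2 → p1)) → p1): 0.1 ≤ 0.1, so result = 1
  (p2 → p2): 0.4 ≤ 0.4, so result = 1
  ((p2 → p2) ∨ p1) = max(1, 0.1) = 1
  (p1 ∨ ((p2 → p2) ∨ p1)) = max(0.1, 1) = 1
  (((p2 → (p2 → p1)) → p1) → (p1 ∨ ((p2 → p2) ∨ p1))): 1 ≤ 1, so result = 1
  Gödel value = 1
Łukasiewicz evaluation:
  (p2 → p1): min(1, 1 − 0.4 + 0.1) = 0.7
  (p2 → (p2 → p1)): min(1, 1 − 0.4 + 0.7) = 1
  ((p2 → (p2 → p1)) → p1): min(1, 1 − 1 + 0.1) = 0.1
  (p2 → p2): min(1, 1 − 0.4 + 0.4) = 1
  ((p2 → p2) ∨ p1) = max(1, 0.1) = 1
  (p1 ∨ ((p2 → p2) ∨ p1)) = max(0.1, 1) = 1
  (((p2 → (p2 → p1)) → p1) → (p1 ∨ ((p2 → p2) ∨ p1))): min(1, 1 − 0.1 + 1) = 1
  Łukasiewicz value = 1
Difference: 1 − 1 = 0.00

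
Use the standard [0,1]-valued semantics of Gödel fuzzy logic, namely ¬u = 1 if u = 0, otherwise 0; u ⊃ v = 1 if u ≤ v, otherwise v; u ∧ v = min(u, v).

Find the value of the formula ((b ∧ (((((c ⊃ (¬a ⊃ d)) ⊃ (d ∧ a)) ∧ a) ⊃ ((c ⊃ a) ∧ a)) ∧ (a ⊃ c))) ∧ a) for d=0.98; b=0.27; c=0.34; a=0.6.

¬a: Gödel ¬ of 0.6 = 0 (operand ≠ 0)
(¬a ⊃ d): 0 ≤ 0.98, so result = 1
(c ⊃ (¬a ⊃ d)): 0.34 ≤ 1, so result = 1
(d ∧ a) = min(0.98, 0.6) = 0.6
((c ⊃ (¬a ⊃ d)) ⊃ (d ∧ a)): 1 > 0.6, so result = 0.6
(((c ⊃ (¬a ⊃ d)) ⊃ (d ∧ a)) ∧ a) = min(0.6, 0.6) = 0.6
(c ⊃ a): 0.34 ≤ 0.6, so result = 1
((c ⊃ a) ∧ a) = min(1, 0.6) = 0.6
((((c ⊃ (¬a ⊃ d)) ⊃ (d ∧ a)) ∧ a) ⊃ ((c ⊃ a) ∧ a)): 0.6 ≤ 0.6, so result = 1
(a ⊃ c): 0.6 > 0.34, so result = 0.34
(((((c ⊃ (¬a ⊃ d)) ⊃ (d ∧ a)) ∧ a) ⊃ ((c ⊃ a) ∧ a)) ∧ (a ⊃ c)) = min(1, 0.34) = 0.34
(b ∧ (((((c ⊃ (¬a ⊃ d)) ⊃ (d ∧ a)) ∧ a) ⊃ ((c ⊃ a) ∧ a)) ∧ (a ⊃ c))) = min(0.27, 0.34) = 0.27
((b ∧ (((((c ⊃ (¬a ⊃ d)) ⊃ (d ∧ a)) ∧ a) ⊃ ((c ⊃ a) ∧ a)) ∧ (a ⊃ c))) ∧ a) = min(0.27, 0.6) = 0.27

0.27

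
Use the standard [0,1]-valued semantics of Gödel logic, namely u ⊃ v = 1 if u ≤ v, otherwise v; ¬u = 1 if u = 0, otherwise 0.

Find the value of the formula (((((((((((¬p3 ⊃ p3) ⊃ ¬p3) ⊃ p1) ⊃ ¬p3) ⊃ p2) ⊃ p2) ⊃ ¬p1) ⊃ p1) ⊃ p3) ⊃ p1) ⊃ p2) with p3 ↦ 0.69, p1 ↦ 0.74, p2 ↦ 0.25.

¬p3: Gödel ¬ of 0.69 = 0 (operand ≠ 0)
(¬p3 ⊃ p3): 0 ≤ 0.69, so result = 1
¬p3: Gödel ¬ of 0.69 = 0 (operand ≠ 0)
((¬p3 ⊃ p3) ⊃ ¬p3): 1 > 0, so result = 0
(((¬p3 ⊃ p3) ⊃ ¬p3) ⊃ p1): 0 ≤ 0.74, so result = 1
¬p3: Gödel ¬ of 0.69 = 0 (operand ≠ 0)
((((¬p3 ⊃ p3) ⊃ ¬p3) ⊃ p1) ⊃ ¬p3): 1 > 0, so result = 0
(((((¬p3 ⊃ p3) ⊃ ¬p3) ⊃ p1) ⊃ ¬p3) ⊃ p2): 0 ≤ 0.25, so result = 1
((((((¬p3 ⊃ p3) ⊃ ¬p3) ⊃ p1) ⊃ ¬p3) ⊃ p2) ⊃ p2): 1 > 0.25, so result = 0.25
¬p1: Gödel ¬ of 0.74 = 0 (operand ≠ 0)
(((((((¬p3 ⊃ p3) ⊃ ¬p3) ⊃ p1) ⊃ ¬p3) ⊃ p2) ⊃ p2) ⊃ ¬p1): 0.25 > 0, so result = 0
((((((((¬p3 ⊃ p3) ⊃ ¬p3) ⊃ p1) ⊃ ¬p3) ⊃ p2) ⊃ p2) ⊃ ¬p1) ⊃ p1): 0 ≤ 0.74, so result = 1
(((((((((¬p3 ⊃ p3) ⊃ ¬p3) ⊃ p1) ⊃ ¬p3) ⊃ p2) ⊃ p2) ⊃ ¬p1) ⊃ p1) ⊃ p3): 1 > 0.69, so result = 0.69
((((((((((¬p3 ⊃ p3) ⊃ ¬p3) ⊃ p1) ⊃ ¬p3) ⊃ p2) ⊃ p2) ⊃ ¬p1) ⊃ p1) ⊃ p3) ⊃ p1): 0.69 ≤ 0.74, so result = 1
(((((((((((¬p3 ⊃ p3) ⊃ ¬p3) ⊃ p1) ⊃ ¬p3) ⊃ p2) ⊃ p2) ⊃ ¬p1) ⊃ p1) ⊃ p3) ⊃ p1) ⊃ p2): 1 > 0.25, so result = 0.25

0.25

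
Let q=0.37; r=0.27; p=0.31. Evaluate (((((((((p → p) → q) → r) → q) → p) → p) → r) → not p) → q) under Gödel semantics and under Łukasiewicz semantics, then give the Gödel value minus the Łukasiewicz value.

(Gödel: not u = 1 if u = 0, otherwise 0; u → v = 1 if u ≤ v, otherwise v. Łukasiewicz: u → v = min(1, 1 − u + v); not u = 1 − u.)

Gödel evaluation:
  (p → p): 0.31 ≤ 0.31, so result = 1
  ((p → p) → q): 1 > 0.37, so result = 0.37
  (((p → p) → q) → r): 0.37 > 0.27, so result = 0.27
  ((((p → p) → q) → r) → q): 0.27 ≤ 0.37, so result = 1
  (((((p → p) → q) → r) → q) → p): 1 > 0.31, so result = 0.31
  ((((((p → p) → q) → r) → q) → p) → p): 0.31 ≤ 0.31, so result = 1
  (((((((p → p) → q) → r) → q) → p) → p) → r): 1 > 0.27, so result = 0.27
  not p: Gödel ¬ of 0.31 = 0 (operand ≠ 0)
  ((((((((p → p) → q) → r) → q) → p) → p) → r) → not p): 0.27 > 0, so result = 0
  (((((((((p → p) → q) → r) → q) → p) → p) → r) → not p) → q): 0 ≤ 0.37, so result = 1
  Gödel value = 1
Łukasiewicz evaluation:
  (p → p): min(1, 1 − 0.31 + 0.31) = 1
  ((p → p) → q): min(1, 1 − 1 + 0.37) = 0.37
  (((p → p) → q) → r): min(1, 1 − 0.37 + 0.27) = 0.9
  ((((p → p) → q) → r) → q): min(1, 1 − 0.9 + 0.37) = 0.47
  (((((p → p) → q) → r) → q) → p): min(1, 1 − 0.47 + 0.31) = 0.84
  ((((((p → p) → q) → r) → q) → p) → p): min(1, 1 − 0.84 + 0.31) = 0.47
  (((((((p → p) → q) → r) → q) → p) → p) → r): min(1, 1 − 0.47 + 0.27) = 0.8
  not p: Łukasiewicz ¬ gives 1 − 0.31 = 0.69
  ((((((((p → p) → q) → r) → q) → p) → p) → r) → not p): min(1, 1 − 0.8 + 0.69) = 0.89
  (((((((((p → p) → q) → r) → q) → p) → p) → r) → not p) → q): min(1, 1 − 0.89 + 0.37) = 0.48
  Łukasiewicz value = 0.48
Difference: 1 − 0.48 = 0.52

0.52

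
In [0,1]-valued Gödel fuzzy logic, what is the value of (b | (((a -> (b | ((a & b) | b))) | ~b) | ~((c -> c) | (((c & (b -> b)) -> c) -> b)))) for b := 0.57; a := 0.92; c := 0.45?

0.57

(a & b) = min(0.92, 0.57) = 0.57
((a & b) | b) = max(0.57, 0.57) = 0.57
(b | ((a & b) | b)) = max(0.57, 0.57) = 0.57
(a -> (b | ((a & b) | b))): 0.92 > 0.57, so result = 0.57
~b: Gödel ¬ of 0.57 = 0 (operand ≠ 0)
((a -> (b | ((a & b) | b))) | ~b) = max(0.57, 0) = 0.57
(c -> c): 0.45 ≤ 0.45, so result = 1
(b -> b): 0.57 ≤ 0.57, so result = 1
(c & (b -> b)) = min(0.45, 1) = 0.45
((c & (b -> b)) -> c): 0.45 ≤ 0.45, so result = 1
(((c & (b -> b)) -> c) -> b): 1 > 0.57, so result = 0.57
((c -> c) | (((c & (b -> b)) -> c) -> b)) = max(1, 0.57) = 1
~((c -> c) | (((c & (b -> b)) -> c) -> b)): Gödel ¬ of 1 = 0 (operand ≠ 0)
(((a -> (b | ((a & b) | b))) | ~b) | ~((c -> c) | (((c & (b -> b)) -> c) -> b))) = max(0.57, 0) = 0.57
(b | (((a -> (b | ((a & b) | b))) | ~b) | ~((c -> c) | (((c & (b -> b)) -> c) -> b)))) = max(0.57, 0.57) = 0.57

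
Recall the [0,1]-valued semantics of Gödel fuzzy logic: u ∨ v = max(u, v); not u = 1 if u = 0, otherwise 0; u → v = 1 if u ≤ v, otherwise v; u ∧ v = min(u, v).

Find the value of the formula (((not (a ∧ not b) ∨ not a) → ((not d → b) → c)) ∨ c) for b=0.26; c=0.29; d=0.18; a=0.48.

not b: Gödel ¬ of 0.26 = 0 (operand ≠ 0)
(a ∧ not b) = min(0.48, 0) = 0
not (a ∧ not b): Gödel ¬ of 0 = 1 (operand is 0)
not a: Gödel ¬ of 0.48 = 0 (operand ≠ 0)
(not (a ∧ not b) ∨ not a) = max(1, 0) = 1
not d: Gödel ¬ of 0.18 = 0 (operand ≠ 0)
(not d → b): 0 ≤ 0.26, so result = 1
((not d → b) → c): 1 > 0.29, so result = 0.29
((not (a ∧ not b) ∨ not a) → ((not d → b) → c)): 1 > 0.29, so result = 0.29
(((not (a ∧ not b) ∨ not a) → ((not d → b) → c)) ∨ c) = max(0.29, 0.29) = 0.29

0.29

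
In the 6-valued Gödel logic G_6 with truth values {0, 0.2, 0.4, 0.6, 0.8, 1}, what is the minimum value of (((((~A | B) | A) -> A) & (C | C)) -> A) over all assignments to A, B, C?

The minimum is attained at A = 0.2, B = 0, C = 0.4:
  ~A: Gödel ¬ of 0.2 = 0 (operand ≠ 0)
  (~A | B) = max(0, 0) = 0
  ((~A | B) | A) = max(0, 0.2) = 0.2
  (((~A | B) | A) -> A): 0.2 ≤ 0.2, so result = 1
  (C | C) = max(0.4, 0.4) = 0.4
  ((((~A | B) | A) -> A) & (C | C)) = min(1, 0.4) = 0.4
  (((((~A | B) | A) -> A) & (C | C)) -> A): 0.4 > 0.2, so result = 0.2
Checking all 216 assignments confirms none give a value below 0.20.

0.20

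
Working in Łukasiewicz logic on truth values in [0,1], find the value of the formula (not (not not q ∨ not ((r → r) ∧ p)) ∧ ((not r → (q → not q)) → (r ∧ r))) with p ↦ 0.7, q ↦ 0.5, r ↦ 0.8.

0.50

not q: Łukasiewicz ¬ gives 1 − 0.5 = 0.5
not not q: Łukasiewicz ¬ gives 1 − 0.5 = 0.5
(r → r): min(1, 1 − 0.8 + 0.8) = 1
((r → r) ∧ p) = min(1, 0.7) = 0.7
not ((r → r) ∧ p): Łukasiewicz ¬ gives 1 − 0.7 = 0.3
(not not q ∨ not ((r → r) ∧ p)) = max(0.5, 0.3) = 0.5
not (not not q ∨ not ((r → r) ∧ p)): Łukasiewicz ¬ gives 1 − 0.5 = 0.5
not r: Łukasiewicz ¬ gives 1 − 0.8 = 0.2
not q: Łukasiewicz ¬ gives 1 − 0.5 = 0.5
(q → not q): min(1, 1 − 0.5 + 0.5) = 1
(not r → (q → not q)): min(1, 1 − 0.2 + 1) = 1
(r ∧ r) = min(0.8, 0.8) = 0.8
((not r → (q → not q)) → (r ∧ r)): min(1, 1 − 1 + 0.8) = 0.8
(not (not not q ∨ not ((r → r) ∧ p)) ∧ ((not r → (q → not q)) → (r ∧ r))) = min(0.5, 0.8) = 0.5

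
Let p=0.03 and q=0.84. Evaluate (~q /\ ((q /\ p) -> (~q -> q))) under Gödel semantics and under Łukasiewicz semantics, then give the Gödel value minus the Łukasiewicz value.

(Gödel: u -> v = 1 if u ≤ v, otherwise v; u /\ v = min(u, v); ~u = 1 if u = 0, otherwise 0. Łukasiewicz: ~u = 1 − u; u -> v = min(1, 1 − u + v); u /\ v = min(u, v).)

Gödel evaluation:
  ~q: Gödel ¬ of 0.84 = 0 (operand ≠ 0)
  (q /\ p) = min(0.84, 0.03) = 0.03
  ~q: Gödel ¬ of 0.84 = 0 (operand ≠ 0)
  (~q -> q): 0 ≤ 0.84, so result = 1
  ((q /\ p) -> (~q -> q)): 0.03 ≤ 1, so result = 1
  (~q /\ ((q /\ p) -> (~q -> q))) = min(0, 1) = 0
  Gödel value = 0
Łukasiewicz evaluation:
  ~q: Łukasiewicz ¬ gives 1 − 0.84 = 0.16
  (q /\ p) = min(0.84, 0.03) = 0.03
  ~q: Łukasiewicz ¬ gives 1 − 0.84 = 0.16
  (~q -> q): min(1, 1 − 0.16 + 0.84) = 1
  ((q /\ p) -> (~q -> q)): min(1, 1 − 0.03 + 1) = 1
  (~q /\ ((q /\ p) -> (~q -> q))) = min(0.16, 1) = 0.16
  Łukasiewicz value = 0.16
Difference: 0 − 0.16 = -0.16

-0.16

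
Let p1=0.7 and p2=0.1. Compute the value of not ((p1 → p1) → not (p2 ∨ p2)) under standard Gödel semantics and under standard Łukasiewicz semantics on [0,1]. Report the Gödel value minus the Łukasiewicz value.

0.90

Gödel evaluation:
  (p1 → p1): 0.7 ≤ 0.7, so result = 1
  (p2 ∨ p2) = max(0.1, 0.1) = 0.1
  not (p2 ∨ p2): Gödel ¬ of 0.1 = 0 (operand ≠ 0)
  ((p1 → p1) → not (p2 ∨ p2)): 1 > 0, so result = 0
  not ((p1 → p1) → not (p2 ∨ p2)): Gödel ¬ of 0 = 1 (operand is 0)
  Gödel value = 1
Łukasiewicz evaluation:
  (p1 → p1): min(1, 1 − 0.7 + 0.7) = 1
  (p2 ∨ p2) = max(0.1, 0.1) = 0.1
  not (p2 ∨ p2): Łukasiewicz ¬ gives 1 − 0.1 = 0.9
  ((p1 → p1) → not (p2 ∨ p2)): min(1, 1 − 1 + 0.9) = 0.9
  not ((p1 → p1) → not (p2 ∨ p2)): Łukasiewicz ¬ gives 1 − 0.9 = 0.1
  Łukasiewicz value = 0.1
Difference: 1 − 0.1 = 0.90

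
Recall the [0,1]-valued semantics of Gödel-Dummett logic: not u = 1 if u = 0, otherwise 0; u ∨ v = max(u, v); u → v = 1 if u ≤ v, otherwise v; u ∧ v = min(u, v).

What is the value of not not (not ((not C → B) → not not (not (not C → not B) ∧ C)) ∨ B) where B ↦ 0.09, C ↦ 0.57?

1.00

not C: Gödel ¬ of 0.57 = 0 (operand ≠ 0)
(not C → B): 0 ≤ 0.09, so result = 1
not C: Gödel ¬ of 0.57 = 0 (operand ≠ 0)
not B: Gödel ¬ of 0.09 = 0 (operand ≠ 0)
(not C → not B): 0 ≤ 0, so result = 1
not (not C → not B): Gödel ¬ of 1 = 0 (operand ≠ 0)
(not (not C → not B) ∧ C) = min(0, 0.57) = 0
not (not (not C → not B) ∧ C): Gödel ¬ of 0 = 1 (operand is 0)
not not (not (not C → not B) ∧ C): Gödel ¬ of 1 = 0 (operand ≠ 0)
((not C → B) → not not (not (not C → not B) ∧ C)): 1 > 0, so result = 0
not ((not C → B) → not not (not (not C → not B) ∧ C)): Gödel ¬ of 0 = 1 (operand is 0)
(not ((not C → B) → not not (not (not C → not B) ∧ C)) ∨ B) = max(1, 0.09) = 1
not (not ((not C → B) → not not (not (not C → not B) ∧ C)) ∨ B): Gödel ¬ of 1 = 0 (operand ≠ 0)
not not (not ((not C → B) → not not (not (not C → not B) ∧ C)) ∨ B): Gödel ¬ of 0 = 1 (operand is 0)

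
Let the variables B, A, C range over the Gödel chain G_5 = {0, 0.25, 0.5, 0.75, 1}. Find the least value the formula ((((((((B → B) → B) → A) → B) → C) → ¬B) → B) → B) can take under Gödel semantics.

The minimum is attained at B = 0.25, A = 0, C = 0.25:
  (B → B): 0.25 ≤ 0.25, so result = 1
  ((B → B) → B): 1 > 0.25, so result = 0.25
  (((B → B) → B) → A): 0.25 > 0, so result = 0
  ((((B → B) → B) → A) → B): 0 ≤ 0.25, so result = 1
  (((((B → B) → B) → A) → B) → C): 1 > 0.25, so result = 0.25
  ¬B: Gödel ¬ of 0.25 = 0 (operand ≠ 0)
  ((((((B → B) → B) → A) → B) → C) → ¬B): 0.25 > 0, so result = 0
  (((((((B → B) → B) → A) → B) → C) → ¬B) → B): 0 ≤ 0.25, so result = 1
  ((((((((B → B) → B) → A) → B) → C) → ¬B) → B) → B): 1 > 0.25, so result = 0.25
Checking all 125 assignments confirms none give a value below 0.25.

0.25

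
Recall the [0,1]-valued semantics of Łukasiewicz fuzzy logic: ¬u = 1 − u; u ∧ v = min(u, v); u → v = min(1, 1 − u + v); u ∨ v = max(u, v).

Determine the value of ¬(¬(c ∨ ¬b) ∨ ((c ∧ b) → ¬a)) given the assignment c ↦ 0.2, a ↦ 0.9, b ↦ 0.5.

0.10

¬b: Łukasiewicz ¬ gives 1 − 0.5 = 0.5
(c ∨ ¬b) = max(0.2, 0.5) = 0.5
¬(c ∨ ¬b): Łukasiewicz ¬ gives 1 − 0.5 = 0.5
(c ∧ b) = min(0.2, 0.5) = 0.2
¬a: Łukasiewicz ¬ gives 1 − 0.9 = 0.1
((c ∧ b) → ¬a): min(1, 1 − 0.2 + 0.1) = 0.9
(¬(c ∨ ¬b) ∨ ((c ∧ b) → ¬a)) = max(0.5, 0.9) = 0.9
¬(¬(c ∨ ¬b) ∨ ((c ∧ b) → ¬a)): Łukasiewicz ¬ gives 1 − 0.9 = 0.1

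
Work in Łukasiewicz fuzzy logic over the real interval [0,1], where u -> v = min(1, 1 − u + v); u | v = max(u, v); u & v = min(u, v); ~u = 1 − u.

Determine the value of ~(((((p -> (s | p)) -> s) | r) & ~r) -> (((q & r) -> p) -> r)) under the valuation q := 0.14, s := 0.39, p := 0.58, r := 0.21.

(s | p) = max(0.39, 0.58) = 0.58
(p -> (s | p)): min(1, 1 − 0.58 + 0.58) = 1
((p -> (s | p)) -> s): min(1, 1 − 1 + 0.39) = 0.39
(((p -> (s | p)) -> s) | r) = max(0.39, 0.21) = 0.39
~r: Łukasiewicz ¬ gives 1 − 0.21 = 0.79
((((p -> (s | p)) -> s) | r) & ~r) = min(0.39, 0.79) = 0.39
(q & r) = min(0.14, 0.21) = 0.14
((q & r) -> p): min(1, 1 − 0.14 + 0.58) = 1
(((q & r) -> p) -> r): min(1, 1 − 1 + 0.21) = 0.21
(((((p -> (s | p)) -> s) | r) & ~r) -> (((q & r) -> p) -> r)): min(1, 1 − 0.39 + 0.21) = 0.82
~(((((p -> (s | p)) -> s) | r) & ~r) -> (((q & r) -> p) -> r)): Łukasiewicz ¬ gives 1 − 0.82 = 0.18

0.18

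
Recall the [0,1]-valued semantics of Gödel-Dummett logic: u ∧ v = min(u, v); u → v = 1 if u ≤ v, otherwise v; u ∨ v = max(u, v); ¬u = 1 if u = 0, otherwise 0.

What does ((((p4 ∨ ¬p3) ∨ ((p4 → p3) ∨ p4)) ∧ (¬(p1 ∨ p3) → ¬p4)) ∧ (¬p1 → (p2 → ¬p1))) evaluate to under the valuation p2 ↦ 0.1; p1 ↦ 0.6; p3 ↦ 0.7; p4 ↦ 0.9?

0.90

¬p3: Gödel ¬ of 0.7 = 0 (operand ≠ 0)
(p4 ∨ ¬p3) = max(0.9, 0) = 0.9
(p4 → p3): 0.9 > 0.7, so result = 0.7
((p4 → p3) ∨ p4) = max(0.7, 0.9) = 0.9
((p4 ∨ ¬p3) ∨ ((p4 → p3) ∨ p4)) = max(0.9, 0.9) = 0.9
(p1 ∨ p3) = max(0.6, 0.7) = 0.7
¬(p1 ∨ p3): Gödel ¬ of 0.7 = 0 (operand ≠ 0)
¬p4: Gödel ¬ of 0.9 = 0 (operand ≠ 0)
(¬(p1 ∨ p3) → ¬p4): 0 ≤ 0, so result = 1
(((p4 ∨ ¬p3) ∨ ((p4 → p3) ∨ p4)) ∧ (¬(p1 ∨ p3) → ¬p4)) = min(0.9, 1) = 0.9
¬p1: Gödel ¬ of 0.6 = 0 (operand ≠ 0)
¬p1: Gödel ¬ of 0.6 = 0 (operand ≠ 0)
(p2 → ¬p1): 0.1 > 0, so result = 0
(¬p1 → (p2 → ¬p1)): 0 ≤ 0, so result = 1
((((p4 ∨ ¬p3) ∨ ((p4 → p3) ∨ p4)) ∧ (¬(p1 ∨ p3) → ¬p4)) ∧ (¬p1 → (p2 → ¬p1))) = min(0.9, 1) = 0.9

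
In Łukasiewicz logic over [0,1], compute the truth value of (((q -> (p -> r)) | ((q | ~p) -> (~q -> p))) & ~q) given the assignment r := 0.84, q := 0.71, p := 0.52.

(p -> r): min(1, 1 − 0.52 + 0.84) = 1
(q -> (p -> r)): min(1, 1 − 0.71 + 1) = 1
~p: Łukasiewicz ¬ gives 1 − 0.52 = 0.48
(q | ~p) = max(0.71, 0.48) = 0.71
~q: Łukasiewicz ¬ gives 1 − 0.71 = 0.29
(~q -> p): min(1, 1 − 0.29 + 0.52) = 1
((q | ~p) -> (~q -> p)): min(1, 1 − 0.71 + 1) = 1
((q -> (p -> r)) | ((q | ~p) -> (~q -> p))) = max(1, 1) = 1
~q: Łukasiewicz ¬ gives 1 − 0.71 = 0.29
(((q -> (p -> r)) | ((q | ~p) -> (~q -> p))) & ~q) = min(1, 0.29) = 0.29

0.29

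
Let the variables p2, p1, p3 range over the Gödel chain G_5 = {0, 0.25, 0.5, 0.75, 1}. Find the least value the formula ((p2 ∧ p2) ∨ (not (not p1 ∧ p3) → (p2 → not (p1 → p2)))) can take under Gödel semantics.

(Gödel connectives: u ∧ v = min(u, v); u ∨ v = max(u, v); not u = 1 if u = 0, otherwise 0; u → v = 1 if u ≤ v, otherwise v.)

The minimum is attained at p2 = 0.25, p1 = 0, p3 = 0:
  (p2 ∧ p2) = min(0.25, 0.25) = 0.25
  not p1: Gödel ¬ of 0 = 1 (operand is 0)
  (not p1 ∧ p3) = min(1, 0) = 0
  not (not p1 ∧ p3): Gödel ¬ of 0 = 1 (operand is 0)
  (p1 → p2): 0 ≤ 0.25, so result = 1
  not (p1 → p2): Gödel ¬ of 1 = 0 (operand ≠ 0)
  (p2 → not (p1 → p2)): 0.25 > 0, so result = 0
  (not (not p1 ∧ p3) → (p2 → not (p1 → p2))): 1 > 0, so result = 0
  ((p2 ∧ p2) ∨ (not (not p1 ∧ p3) → (p2 → not (p1 → p2)))) = max(0.25, 0) = 0.25
Checking all 125 assignments confirms none give a value below 0.25.

0.25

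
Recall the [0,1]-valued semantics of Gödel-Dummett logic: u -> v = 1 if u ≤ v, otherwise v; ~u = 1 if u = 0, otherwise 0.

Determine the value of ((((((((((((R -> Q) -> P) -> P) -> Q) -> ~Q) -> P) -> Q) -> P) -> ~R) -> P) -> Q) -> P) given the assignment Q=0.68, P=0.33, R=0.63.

0.33

(R -> Q): 0.63 ≤ 0.68, so result = 1
((R -> Q) -> P): 1 > 0.33, so result = 0.33
(((R -> Q) -> P) -> P): 0.33 ≤ 0.33, so result = 1
((((R -> Q) -> P) -> P) -> Q): 1 > 0.68, so result = 0.68
~Q: Gödel ¬ of 0.68 = 0 (operand ≠ 0)
(((((R -> Q) -> P) -> P) -> Q) -> ~Q): 0.68 > 0, so result = 0
((((((R -> Q) -> P) -> P) -> Q) -> ~Q) -> P): 0 ≤ 0.33, so result = 1
(((((((R -> Q) -> P) -> P) -> Q) -> ~Q) -> P) -> Q): 1 > 0.68, so result = 0.68
((((((((R -> Q) -> P) -> P) -> Q) -> ~Q) -> P) -> Q) -> P): 0.68 > 0.33, so result = 0.33
~R: Gödel ¬ of 0.63 = 0 (operand ≠ 0)
(((((((((R -> Q) -> P) -> P) -> Q) -> ~Q) -> P) -> Q) -> P) -> ~R): 0.33 > 0, so result = 0
((((((((((R -> Q) -> P) -> P) -> Q) -> ~Q) -> P) -> Q) -> P) -> ~R) -> P): 0 ≤ 0.33, so result = 1
(((((((((((R -> Q) -> P) -> P) -> Q) -> ~Q) -> P) -> Q) -> P) -> ~R) -> P) -> Q): 1 > 0.68, so result = 0.68
((((((((((((R -> Q) -> P) -> P) -> Q) -> ~Q) -> P) -> Q) -> P) -> ~R) -> P) -> Q) -> P): 0.68 > 0.33, so result = 0.33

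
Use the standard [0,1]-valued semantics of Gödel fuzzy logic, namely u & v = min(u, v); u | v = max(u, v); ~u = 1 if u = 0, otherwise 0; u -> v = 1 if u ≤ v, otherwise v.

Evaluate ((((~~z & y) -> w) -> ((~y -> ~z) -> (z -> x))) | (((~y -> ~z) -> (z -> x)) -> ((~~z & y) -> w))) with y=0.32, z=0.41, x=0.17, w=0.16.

~z: Gödel ¬ of 0.41 = 0 (operand ≠ 0)
~~z: Gödel ¬ of 0 = 1 (operand is 0)
(~~z & y) = min(1, 0.32) = 0.32
((~~z & y) -> w): 0.32 > 0.16, so result = 0.16
~y: Gödel ¬ of 0.32 = 0 (operand ≠ 0)
~z: Gödel ¬ of 0.41 = 0 (operand ≠ 0)
(~y -> ~z): 0 ≤ 0, so result = 1
(z -> x): 0.41 > 0.17, so result = 0.17
((~y -> ~z) -> (z -> x)): 1 > 0.17, so result = 0.17
(((~~z & y) -> w) -> ((~y -> ~z) -> (z -> x))): 0.16 ≤ 0.17, so result = 1
~y: Gödel ¬ of 0.32 = 0 (operand ≠ 0)
~z: Gödel ¬ of 0.41 = 0 (operand ≠ 0)
(~y -> ~z): 0 ≤ 0, so result = 1
(z -> x): 0.41 > 0.17, so result = 0.17
((~y -> ~z) -> (z -> x)): 1 > 0.17, so result = 0.17
~z: Gödel ¬ of 0.41 = 0 (operand ≠ 0)
~~z: Gödel ¬ of 0 = 1 (operand is 0)
(~~z & y) = min(1, 0.32) = 0.32
((~~z & y) -> w): 0.32 > 0.16, so result = 0.16
(((~y -> ~z) -> (z -> x)) -> ((~~z & y) -> w)): 0.17 > 0.16, so result = 0.16
((((~~z & y) -> w) -> ((~y -> ~z) -> (z -> x))) | (((~y -> ~z) -> (z -> x)) -> ((~~z & y) -> w))) = max(1, 0.16) = 1

1.00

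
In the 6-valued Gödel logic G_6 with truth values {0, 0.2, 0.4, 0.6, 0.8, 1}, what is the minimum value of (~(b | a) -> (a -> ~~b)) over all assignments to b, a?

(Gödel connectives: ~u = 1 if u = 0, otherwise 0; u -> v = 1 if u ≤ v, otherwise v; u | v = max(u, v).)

Every assignment gives 1. For instance at b = 0, a = 0:
  (b | a) = max(0, 0) = 0
  ~(b | a): Gödel ¬ of 0 = 1 (operand is 0)
  ~b: Gödel ¬ of 0 = 1 (operand is 0)
  ~~b: Gödel ¬ of 1 = 0 (operand ≠ 0)
  (a -> ~~b): 0 ≤ 0, so result = 1
  (~(b | a) -> (a -> ~~b)): 1 ≤ 1, so result = 1
All 36 assignments give value 1 — the formula is a G_6-tautology.

1.00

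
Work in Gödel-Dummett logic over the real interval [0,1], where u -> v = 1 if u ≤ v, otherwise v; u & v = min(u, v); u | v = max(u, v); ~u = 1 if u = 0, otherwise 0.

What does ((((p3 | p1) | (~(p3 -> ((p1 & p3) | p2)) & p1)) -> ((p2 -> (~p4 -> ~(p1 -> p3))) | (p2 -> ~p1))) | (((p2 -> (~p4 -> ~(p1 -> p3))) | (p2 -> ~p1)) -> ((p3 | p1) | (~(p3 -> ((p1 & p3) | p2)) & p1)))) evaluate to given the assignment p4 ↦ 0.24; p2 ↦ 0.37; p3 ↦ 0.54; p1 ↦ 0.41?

(p3 | p1) = max(0.54, 0.41) = 0.54
(p1 & p3) = min(0.41, 0.54) = 0.41
((p1 & p3) | p2) = max(0.41, 0.37) = 0.41
(p3 -> ((p1 & p3) | p2)): 0.54 > 0.41, so result = 0.41
~(p3 -> ((p1 & p3) | p2)): Gödel ¬ of 0.41 = 0 (operand ≠ 0)
(~(p3 -> ((p1 & p3) | p2)) & p1) = min(0, 0.41) = 0
((p3 | p1) | (~(p3 -> ((p1 & p3) | p2)) & p1)) = max(0.54, 0) = 0.54
~p4: Gödel ¬ of 0.24 = 0 (operand ≠ 0)
(p1 -> p3): 0.41 ≤ 0.54, so result = 1
~(p1 -> p3): Gödel ¬ of 1 = 0 (operand ≠ 0)
(~p4 -> ~(p1 -> p3)): 0 ≤ 0, so result = 1
(p2 -> (~p4 -> ~(p1 -> p3))): 0.37 ≤ 1, so result = 1
~p1: Gödel ¬ of 0.41 = 0 (operand ≠ 0)
(p2 -> ~p1): 0.37 > 0, so result = 0
((p2 -> (~p4 -> ~(p1 -> p3))) | (p2 -> ~p1)) = max(1, 0) = 1
(((p3 | p1) | (~(p3 -> ((p1 & p3) | p2)) & p1)) -> ((p2 -> (~p4 -> ~(p1 -> p3))) | (p2 -> ~p1))): 0.54 ≤ 1, so result = 1
~p4: Gödel ¬ of 0.24 = 0 (operand ≠ 0)
(p1 -> p3): 0.41 ≤ 0.54, so result = 1
~(p1 -> p3): Gödel ¬ of 1 = 0 (operand ≠ 0)
(~p4 -> ~(p1 -> p3)): 0 ≤ 0, so result = 1
(p2 -> (~p4 -> ~(p1 -> p3))): 0.37 ≤ 1, so result = 1
~p1: Gödel ¬ of 0.41 = 0 (operand ≠ 0)
(p2 -> ~p1): 0.37 > 0, so result = 0
((p2 -> (~p4 -> ~(p1 -> p3))) | (p2 -> ~p1)) = max(1, 0) = 1
(p3 | p1) = max(0.54, 0.41) = 0.54
(p1 & p3) = min(0.41, 0.54) = 0.41
((p1 & p3) | p2) = max(0.41, 0.37) = 0.41
(p3 -> ((p1 & p3) | p2)): 0.54 > 0.41, so result = 0.41
~(p3 -> ((p1 & p3) | p2)): Gödel ¬ of 0.41 = 0 (operand ≠ 0)
(~(p3 -> ((p1 & p3) | p2)) & p1) = min(0, 0.41) = 0
((p3 | p1) | (~(p3 -> ((p1 & p3) | p2)) & p1)) = max(0.54, 0) = 0.54
(((p2 -> (~p4 -> ~(p1 -> p3))) | (p2 -> ~p1)) -> ((p3 | p1) | (~(p3 -> ((p1 & p3) | p2)) & p1))): 1 > 0.54, so result = 0.54
((((p3 | p1) | (~(p3 -> ((p1 & p3) | p2)) & p1)) -> ((p2 -> (~p4 -> ~(p1 -> p3))) | (p2 -> ~p1))) | (((p2 -> (~p4 -> ~(p1 -> p3))) | (p2 -> ~p1)) -> ((p3 | p1) | (~(p3 -> ((p1 & p3) | p2)) & p1)))) = max(1, 0.54) = 1

1.00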